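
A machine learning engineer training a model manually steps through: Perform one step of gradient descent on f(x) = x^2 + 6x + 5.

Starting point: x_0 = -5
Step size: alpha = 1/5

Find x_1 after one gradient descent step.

f(x) = x^2 + 6x + 5
f'(x) = 2x + 6
f'(-5) = 2*-5 + (6) = -4
x_1 = x_0 - alpha * f'(x_0) = -5 - 1/5 * -4 = -21/5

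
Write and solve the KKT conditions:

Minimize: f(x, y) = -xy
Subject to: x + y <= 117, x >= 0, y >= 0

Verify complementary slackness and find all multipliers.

Problem: min -xy s.t. x + y <= 117 (multiplier lambda), x >= 0 (mu_x), y >= 0 (mu_y)
KKT stationarity: -y + lambda - mu_x = 0, -x + lambda - mu_y = 0, with lambda, mu_x, mu_y >= 0
Complementary slackness: lambda*(x + y - 117) = 0, mu_x*x = 0, mu_y*y = 0
If lambda = 0: y = -mu_x <= 0 and x = -mu_y <= 0 force x = y = 0 with f = 0; but x = y = 117/2 is feasible with f = -13689/4 < 0, so this is not the minimum. Hence lambda > 0 and x + y = 117.
Try x > 0, y > 0 (so mu_x = mu_y = 0): y = lambda, x = lambda => x = y = lambda
x + y = 117 => 2*lambda = 117 => lambda = 117/2
x* = y* = 117/2 > 0, consistent with mu_x = mu_y = 0.
(Any feasible point with x = 0 or y = 0 has f = 0 > -13689/4, so the minimum is not on those boundaries.)
min(-xy) = -13689/4 (i.e. max xy = 13689/4)
Multipliers: lambda = 117/2, mu_x = 0, mu_y = 0
Complementary slackness: lambda*(x + y - 117) = 117/2*(117/2 + 117/2 - 117) = 0, mu_x*x = 0*117/2 = 0, mu_y*y = 0*117/2 = 0. Satisfied.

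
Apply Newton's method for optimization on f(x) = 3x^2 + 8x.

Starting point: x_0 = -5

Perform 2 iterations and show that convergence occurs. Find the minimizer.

f(x) = 3x^2 + 8x, f'(x) = 6x + (8), f''(x) = 6
Step 1: f'(-5) = -22, x_1 = -5 - -22/6 = -4/3
Step 2: f'(-4/3) = 0, x_2 = -4/3 (converged)
Newton's method converges in 1 step for quadratics.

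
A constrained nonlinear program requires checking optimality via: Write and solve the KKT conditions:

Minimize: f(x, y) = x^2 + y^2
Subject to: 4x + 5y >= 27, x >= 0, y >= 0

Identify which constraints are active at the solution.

KKT conditions for min x^2 + y^2 s.t. 4x + 5y >= 27, x >= 0, y >= 0:
Stationarity: 2x = mu*4 + mu_x, 2y = mu*5 + mu_y, with mu, mu_x, mu_y >= 0
Complementary slackness: mu*(4x + 5y - 27) = 0, mu_x*x = 0, mu_y*y = 0
(0, 0) is infeasible (4*0 + 5*0 < 27), so if mu = 0 stationarity would force x = mu_x/2 >= 0, y = mu_y/2 >= 0 with mu_x*x = mu_y*y = 0, i.e. x = y = 0: contradiction. Hence mu > 0 and 4x + 5y = 27 is active.
Try x > 0, y > 0 (so mu_x = mu_y = 0): x = 4*mu/2, y = 5*mu/2
Substitute: 4*(4*mu/2) + 5*(5*mu/2) = 27
  mu*41/2 = 27 => mu = 54/41
x* = 108/41 > 0, y* = 135/41 > 0, consistent with mu_x = mu_y = 0.
f is convex and the constraints are linear, so this KKT point is the global minimum.
f* = 729/41
Active constraints: 4x + 5y >= 27 (holds with equality, mu = 54/41 > 0); x >= 0 and y >= 0 are inactive (mu_x = mu_y = 0).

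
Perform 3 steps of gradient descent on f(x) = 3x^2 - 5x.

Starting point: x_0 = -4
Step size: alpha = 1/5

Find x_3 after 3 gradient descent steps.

f(x) = 3x^2 - 5x, f'(x) = 6x + (-5)
Step 1: f'(-4) = -29, x_1 = -4 - 1/5 * -29 = 9/5
Step 2: f'(9/5) = 29/5, x_2 = 9/5 - 1/5 * 29/5 = 16/25
Step 3: f'(16/25) = -29/25, x_3 = 16/25 - 1/5 * -29/25 = 109/125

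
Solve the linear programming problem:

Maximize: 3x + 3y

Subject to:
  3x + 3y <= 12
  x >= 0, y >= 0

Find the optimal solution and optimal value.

The feasible region has vertices at [(0, 0), (4, 0), (0, 4)].
Checking objective 3x + 3y at each vertex:
  (0, 0): 3*0 + 3*0 = 0
  (4, 0): 3*4 + 3*0 = 12
  (0, 4): 3*0 + 3*4 = 12
Maximum is 12 at (4, 0).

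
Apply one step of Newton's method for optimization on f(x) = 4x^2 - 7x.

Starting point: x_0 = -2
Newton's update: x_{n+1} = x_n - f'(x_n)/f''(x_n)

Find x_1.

f(x) = 4x^2 - 7x
f'(x) = 8x + (-7), f''(x) = 8
Newton step: x_1 = x_0 - f'(x_0)/f''(x_0)
f'(-2) = -23
x_1 = -2 - -23/8 = 7/8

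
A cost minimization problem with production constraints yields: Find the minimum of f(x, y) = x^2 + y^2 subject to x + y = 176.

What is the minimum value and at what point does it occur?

Substitute y = 176 - x into f(x,y) = x^2 + y^2:
g(x) = x^2 + (176 - x)^2 = 2x^2 - 352x + 30976
g'(x) = 4x - 352 = 0  =>  x = 88
y = 176 - 88 = 88
Minimum value = 88^2 + 88^2 = 15488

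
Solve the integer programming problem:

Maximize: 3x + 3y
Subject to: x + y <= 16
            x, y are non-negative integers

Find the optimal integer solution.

Objective: 3x + 3y, constraint: x + y <= 16
Coefficient of x is 3 >= coefficient of y is 3, so allocate the entire budget to x.
Optimal: x = 16, y = 0, value = 48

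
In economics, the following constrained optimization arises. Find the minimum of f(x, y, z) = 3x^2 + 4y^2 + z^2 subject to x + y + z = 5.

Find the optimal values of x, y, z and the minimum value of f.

Using Lagrange multipliers on f = 3x^2 + 4y^2 + z^2 with constraint x + y + z = 5:
Conditions: 2*3*x = lambda, 2*4*y = lambda, 2*1*z = lambda
So x = lambda/6, y = lambda/8, z = lambda/2
Substituting into constraint: lambda * (19/24) = 5
lambda = 120/19
x = 20/19, y = 15/19, z = 60/19
Minimum value = 300/19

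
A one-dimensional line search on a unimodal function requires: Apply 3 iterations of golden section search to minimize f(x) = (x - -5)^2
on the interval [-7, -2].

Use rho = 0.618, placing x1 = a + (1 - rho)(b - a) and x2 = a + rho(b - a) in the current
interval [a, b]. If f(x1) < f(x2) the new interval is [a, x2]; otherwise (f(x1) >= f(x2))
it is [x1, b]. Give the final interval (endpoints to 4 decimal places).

Golden section search for min of f(x) = (x - -5)^2 on [-7, -2].
Each step: x1 = a + (1 - rho)(b - a), x2 = a + rho(b - a); if f(x1) < f(x2) keep [a, x2], otherwise keep [x1, b].
Step 1: [-7.0000, -2.0000], x1=-5.0900 (f=0.0081), x2=-3.9100 (f=1.1881); f(x1) < f(x2) => keep [-7.0000, -3.9100]
Step 2: [-7.0000, -3.9100], x1=-5.8196 (f=0.6718), x2=-5.0904 (f=0.0082); f(x1) > f(x2) => keep [-5.8196, -3.9100]
Step 3: [-5.8196, -3.9100], x1=-5.0901 (f=0.0081), x2=-4.6395 (f=0.1300); f(x1) < f(x2) => keep [-5.8196, -4.6395]
Final interval: [-5.8196, -4.6395]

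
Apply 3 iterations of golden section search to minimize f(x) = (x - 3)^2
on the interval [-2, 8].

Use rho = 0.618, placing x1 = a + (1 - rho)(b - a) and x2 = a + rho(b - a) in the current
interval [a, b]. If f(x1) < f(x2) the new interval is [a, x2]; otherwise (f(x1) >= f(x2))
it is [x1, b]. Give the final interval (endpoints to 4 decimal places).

Golden section search for min of f(x) = (x - 3)^2 on [-2, 8].
Each step: x1 = a + (1 - rho)(b - a), x2 = a + rho(b - a); if f(x1) < f(x2) keep [a, x2], otherwise keep [x1, b].
Step 1: [-2.0000, 8.0000], x1=1.8200 (f=1.3924), x2=4.1800 (f=1.3924); f(x1) = f(x2) (tie, not '<') => keep [1.8200, 8.0000]
Step 2: [1.8200, 8.0000], x1=4.1808 (f=1.3942), x2=5.6392 (f=6.9656); f(x1) < f(x2) => keep [1.8200, 5.6392]
Step 3: [1.8200, 5.6392], x1=3.2789 (f=0.0778), x2=4.1803 (f=1.3931); f(x1) < f(x2) => keep [1.8200, 4.1803]
Final interval: [1.8200, 4.1803]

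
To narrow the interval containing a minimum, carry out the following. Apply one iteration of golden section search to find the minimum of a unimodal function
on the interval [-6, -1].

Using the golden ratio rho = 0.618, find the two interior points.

Golden section search on [-6, -1].
Golden ratio rho = 0.618 (approx).
Interior points:
  x_1 = -6 + (1-0.618)*5 = -4.0900
  x_2 = -6 + 0.618*5 = -2.9100
Compare f(x_1) and f(x_2) to determine which subinterval to keep.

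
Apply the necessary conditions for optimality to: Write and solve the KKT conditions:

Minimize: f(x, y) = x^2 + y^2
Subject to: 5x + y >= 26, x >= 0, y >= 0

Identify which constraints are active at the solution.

KKT conditions for min x^2 + y^2 s.t. 5x + 1y >= 26, x >= 0, y >= 0:
Stationarity: 2x = mu*5 + mu_x, 2y = mu*1 + mu_y, with mu, mu_x, mu_y >= 0
Complementary slackness: mu*(5x + y - 26) = 0, mu_x*x = 0, mu_y*y = 0
(0, 0) is infeasible (5*0 + 1*0 < 26), so if mu = 0 stationarity would force x = mu_x/2 >= 0, y = mu_y/2 >= 0 with mu_x*x = mu_y*y = 0, i.e. x = y = 0: contradiction. Hence mu > 0 and 5x + y = 26 is active.
Try x > 0, y > 0 (so mu_x = mu_y = 0): x = 5*mu/2, y = 1*mu/2
Substitute: 5*(5*mu/2) + 1*(1*mu/2) = 26
  mu*26/2 = 26 => mu = 2
x* = 5 > 0, y* = 1 > 0, consistent with mu_x = mu_y = 0.
f is convex and the constraints are linear, so this KKT point is the global minimum.
f* = 26
Active constraints: 5x + y >= 26 (holds with equality, mu = 2 > 0); x >= 0 and y >= 0 are inactive (mu_x = mu_y = 0).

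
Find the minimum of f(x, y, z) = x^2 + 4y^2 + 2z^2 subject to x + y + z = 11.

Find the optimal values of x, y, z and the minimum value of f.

Using Lagrange multipliers on f = x^2 + 4y^2 + 2z^2 with constraint x + y + z = 11:
Conditions: 2*1*x = lambda, 2*4*y = lambda, 2*2*z = lambda
So x = lambda/2, y = lambda/8, z = lambda/4
Substituting into constraint: lambda * (7/8) = 11
lambda = 88/7
x = 44/7, y = 11/7, z = 22/7
Minimum value = 484/7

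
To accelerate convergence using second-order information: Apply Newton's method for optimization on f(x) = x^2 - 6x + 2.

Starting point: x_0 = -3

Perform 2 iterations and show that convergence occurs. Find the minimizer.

f(x) = x^2 - 6x + 2, f'(x) = 2x + (-6), f''(x) = 2
Step 1: f'(-3) = -12, x_1 = -3 - -12/2 = 3
Step 2: f'(3) = 0, x_2 = 3 (converged)
Newton's method converges in 1 step for quadratics.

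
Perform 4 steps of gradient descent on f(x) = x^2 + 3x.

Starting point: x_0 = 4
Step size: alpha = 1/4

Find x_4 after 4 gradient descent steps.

f(x) = x^2 + 3x, f'(x) = 2x + (3)
Step 1: f'(4) = 11, x_1 = 4 - 1/4 * 11 = 5/4
Step 2: f'(5/4) = 11/2, x_2 = 5/4 - 1/4 * 11/2 = -1/8
Step 3: f'(-1/8) = 11/4, x_3 = -1/8 - 1/4 * 11/4 = -13/16
Step 4: f'(-13/16) = 11/8, x_4 = -13/16 - 1/4 * 11/8 = -37/32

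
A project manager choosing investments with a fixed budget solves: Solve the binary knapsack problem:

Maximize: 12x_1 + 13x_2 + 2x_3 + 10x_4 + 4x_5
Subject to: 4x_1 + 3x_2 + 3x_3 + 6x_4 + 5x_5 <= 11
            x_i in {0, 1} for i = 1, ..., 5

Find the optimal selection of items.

Items: item 1 (v=12, w=4), item 2 (v=13, w=3), item 3 (v=2, w=3), item 4 (v=10, w=6), item 5 (v=4, w=5)
Capacity: 11
Checking all 32 subsets (w = total weight, v = total value):
  {}: w = 0, v = 0
  {1}: w = 4, v = 12
  {2}: w = 3, v = 13
  {3}: w = 3, v = 2
  {4}: w = 6, v = 10
  {5}: w = 5, v = 4
  {1, 2}: w = 7, v = 25
  {1, 3}: w = 7, v = 14
  {1, 4}: w = 10, v = 22
  {1, 5}: w = 9, v = 16
  {2, 3}: w = 6, v = 15
  {2, 4}: w = 9, v = 23
  {2, 5}: w = 8, v = 17
  {3, 4}: w = 9, v = 12
  {3, 5}: w = 8, v = 6
  {4, 5}: w = 11, v = 14
  {1, 2, 3}: w = 10, v = 27
  {1, 2, 4}: w = 13 > 11, infeasible
  {1, 2, 5}: w = 12 > 11, infeasible
  {1, 3, 4}: w = 13 > 11, infeasible
  {1, 3, 5}: w = 12 > 11, infeasible
  {1, 4, 5}: w = 15 > 11, infeasible
  {2, 3, 4}: w = 12 > 11, infeasible
  {2, 3, 5}: w = 11, v = 19
  {2, 4, 5}: w = 14 > 11, infeasible
  {3, 4, 5}: w = 14 > 11, infeasible
  {1, 2, 3, 4}: w = 16 > 11, infeasible
  {1, 2, 3, 5}: w = 15 > 11, infeasible
  {1, 2, 4, 5}: w = 18 > 11, infeasible
  {1, 3, 4, 5}: w = 18 > 11, infeasible
  {2, 3, 4, 5}: w = 17 > 11, infeasible
  {1, 2, 3, 4, 5}: w = 21 > 11, infeasible
Best feasible subset: items [1, 2, 3]
Total weight: 10 <= 11, total value: 27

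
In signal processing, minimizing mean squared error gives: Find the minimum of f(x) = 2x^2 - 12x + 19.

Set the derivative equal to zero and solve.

f(x) = 2x^2 - 12x + 19
f'(x) = 4x + (-12) = 0
x = 12/4 = 3
f(3) = 1
Since f''(x) = 4 > 0, this is a minimum.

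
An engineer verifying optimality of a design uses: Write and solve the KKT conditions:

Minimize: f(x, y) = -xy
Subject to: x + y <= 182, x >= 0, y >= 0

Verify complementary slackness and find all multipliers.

Problem: min -xy s.t. x + y <= 182 (multiplier lambda), x >= 0 (mu_x), y >= 0 (mu_y)
KKT stationarity: -y + lambda - mu_x = 0, -x + lambda - mu_y = 0, with lambda, mu_x, mu_y >= 0
Complementary slackness: lambda*(x + y - 182) = 0, mu_x*x = 0, mu_y*y = 0
If lambda = 0: y = -mu_x <= 0 and x = -mu_y <= 0 force x = y = 0 with f = 0; but x = y = 91 is feasible with f = -8281 < 0, so this is not the minimum. Hence lambda > 0 and x + y = 182.
Try x > 0, y > 0 (so mu_x = mu_y = 0): y = lambda, x = lambda => x = y = lambda
x + y = 182 => 2*lambda = 182 => lambda = 91
x* = y* = 91 > 0, consistent with mu_x = mu_y = 0.
(Any feasible point with x = 0 or y = 0 has f = 0 > -8281, so the minimum is not on those boundaries.)
min(-xy) = -8281 (i.e. max xy = 8281)
Multipliers: lambda = 91, mu_x = 0, mu_y = 0
Complementary slackness: lambda*(x + y - 182) = 91*(91 + 91 - 182) = 0, mu_x*x = 0*91 = 0, mu_y*y = 0*91 = 0. Satisfied.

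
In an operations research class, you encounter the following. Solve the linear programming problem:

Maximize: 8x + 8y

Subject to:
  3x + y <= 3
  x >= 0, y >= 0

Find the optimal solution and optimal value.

The feasible region has vertices at [(0, 0), (1, 0), (0, 3)].
Checking objective 8x + 8y at each vertex:
  (0, 0): 8*0 + 8*0 = 0
  (1, 0): 8*1 + 8*0 = 8
  (0, 3): 8*0 + 8*3 = 24
Maximum is 24 at (0, 3).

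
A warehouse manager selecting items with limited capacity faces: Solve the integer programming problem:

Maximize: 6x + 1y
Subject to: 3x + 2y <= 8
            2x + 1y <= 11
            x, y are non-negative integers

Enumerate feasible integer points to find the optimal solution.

Constraint 1: 3x + 2y <= 8
Constraint 2: 2x + 1y <= 11
Feasible x range (need y >= 0): 0 <= x <= min(8/3, 11/2) => x in {0, ..., 2}.
Enumerate feasible integer points row by row (the coefficient of y is 1 > 0, so for each x the largest feasible y gives the best value):
  x = 0: y <= min((8 - 3*0)/2, (11 - 2*0)/1) => y in {0, ..., 4}; best 6*0 + 1*4 = 4
  x = 1: y <= min((8 - 3*1)/2, (11 - 2*1)/1) => y in {0, ..., 2}; best 6*1 + 1*2 = 8
  x = 2: y <= min((8 - 3*2)/2, (11 - 2*2)/1) => y in {0, ..., 1}; best 6*2 + 1*1 = 13
The maximum 6x + 1y = 13 is achieved at x = 2, y = 1.
Check: 3*2 + 2*1 = 8 <= 8 and 2*2 + 1*1 = 5 <= 11.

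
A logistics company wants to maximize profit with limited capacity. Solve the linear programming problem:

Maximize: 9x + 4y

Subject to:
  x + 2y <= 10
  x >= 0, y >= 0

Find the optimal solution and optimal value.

The feasible region has vertices at [(0, 0), (10, 0), (0, 5)].
Checking objective 9x + 4y at each vertex:
  (0, 0): 9*0 + 4*0 = 0
  (10, 0): 9*10 + 4*0 = 90
  (0, 5): 9*0 + 4*5 = 20
Maximum is 90 at (10, 0).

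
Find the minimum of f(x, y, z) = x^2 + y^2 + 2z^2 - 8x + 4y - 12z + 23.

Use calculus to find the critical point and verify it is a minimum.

f(x,y,z) = x^2 + y^2 + 2z^2 - 8x + 4y - 12z + 23
df/dx = 2x + (-8) = 0 => x = 4
df/dy = 2y + (4) = 0 => y = -2
df/dz = 4z + (-12) = 0 => z = 3
f(4,-2,3) = 1*(4)^2 + 1*(-2)^2 + 2*(3)^2 + -8*(4) + 4*(-2) + -12*(3) + 23 = -15
Hessian is diagonal with entries 2, 2, 4 > 0, confirmed minimum.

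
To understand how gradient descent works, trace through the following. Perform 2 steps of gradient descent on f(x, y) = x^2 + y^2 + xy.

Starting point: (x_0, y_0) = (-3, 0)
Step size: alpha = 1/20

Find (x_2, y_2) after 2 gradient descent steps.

f(x,y) = x^2 + y^2 + xy
grad_x = 2x + 1y, grad_y = 2y + 1x
Step 1: grad = (-6, -3), (-27/10, 3/20)
Step 2: grad = (-21/4, -12/5), (-39/16, 27/100)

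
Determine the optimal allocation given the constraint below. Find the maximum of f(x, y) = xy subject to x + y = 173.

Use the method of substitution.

Substitute y = 173 - x into f(x,y) = xy:
g(x) = x(173 - x) = 173x - x^2
g'(x) = 173 - 2x = 0  =>  x = 173/2
y = 173 - 173/2 = 173/2
Maximum value = (173/2) * (173/2) = 29929/4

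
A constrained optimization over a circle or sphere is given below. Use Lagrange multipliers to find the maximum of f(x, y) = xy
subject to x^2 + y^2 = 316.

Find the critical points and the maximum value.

Lagrange conditions: y = 2*lambda*x and x = 2*lambda*y
If x = 0 then y = 0, violating the constraint, so x, y != 0.
Dividing: y/x = x/y => x^2 = y^2 => y = x or y = -x
Constraint: 2x^2 = 316 => x^2 = 158 => x = +/-sqrt(158)
Critical points: (sqrt(158), sqrt(158)), (-sqrt(158), -sqrt(158)), (sqrt(158), -sqrt(158)), (-sqrt(158), sqrt(158))
  y = x:  xy = x^2 = 158  at (sqrt(158), sqrt(158)) and (-sqrt(158), -sqrt(158))
  y = -x: xy = -x^2 = -158 at (sqrt(158), -sqrt(158)) and (-sqrt(158), sqrt(158))
Maximum xy = 158 at (sqrt(158), sqrt(158)) and (-sqrt(158), -sqrt(158))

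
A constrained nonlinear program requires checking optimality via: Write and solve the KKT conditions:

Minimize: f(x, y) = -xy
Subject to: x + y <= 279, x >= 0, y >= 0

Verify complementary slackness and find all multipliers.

Problem: min -xy s.t. x + y <= 279 (multiplier lambda), x >= 0 (mu_x), y >= 0 (mu_y)
KKT stationarity: -y + lambda - mu_x = 0, -x + lambda - mu_y = 0, with lambda, mu_x, mu_y >= 0
Complementary slackness: lambda*(x + y - 279) = 0, mu_x*x = 0, mu_y*y = 0
If lambda = 0: y = -mu_x <= 0 and x = -mu_y <= 0 force x = y = 0 with f = 0; but x = y = 279/2 is feasible with f = -77841/4 < 0, so this is not the minimum. Hence lambda > 0 and x + y = 279.
Try x > 0, y > 0 (so mu_x = mu_y = 0): y = lambda, x = lambda => x = y = lambda
x + y = 279 => 2*lambda = 279 => lambda = 279/2
x* = y* = 279/2 > 0, consistent with mu_x = mu_y = 0.
(Any feasible point with x = 0 or y = 0 has f = 0 > -77841/4, so the minimum is not on those boundaries.)
min(-xy) = -77841/4 (i.e. max xy = 77841/4)
Multipliers: lambda = 279/2, mu_x = 0, mu_y = 0
Complementary slackness: lambda*(x + y - 279) = 279/2*(279/2 + 279/2 - 279) = 0, mu_x*x = 0*279/2 = 0, mu_y*y = 0*279/2 = 0. Satisfied.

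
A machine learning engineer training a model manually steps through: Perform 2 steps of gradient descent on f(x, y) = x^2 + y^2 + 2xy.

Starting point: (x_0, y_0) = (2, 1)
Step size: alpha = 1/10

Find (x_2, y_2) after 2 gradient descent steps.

f(x,y) = x^2 + y^2 + 2xy
grad_x = 2x + 2y, grad_y = 2y + 2x
Step 1: grad = (6, 6), (7/5, 2/5)
Step 2: grad = (18/5, 18/5), (26/25, 1/25)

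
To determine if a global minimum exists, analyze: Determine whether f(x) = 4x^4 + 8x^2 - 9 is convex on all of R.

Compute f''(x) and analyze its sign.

f(x) = 4x^4 + 8x^2 - 9
f'(x) = 16x^3 + 16x
f''(x) = 48x^2 + 16
f''(x) = 48x^2 + 16 >= 16 > 0 for all x
Therefore, f is convex on R.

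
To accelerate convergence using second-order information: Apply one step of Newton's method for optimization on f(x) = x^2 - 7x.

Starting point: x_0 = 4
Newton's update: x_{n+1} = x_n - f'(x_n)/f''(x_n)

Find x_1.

f(x) = x^2 - 7x
f'(x) = 2x + (-7), f''(x) = 2
Newton step: x_1 = x_0 - f'(x_0)/f''(x_0)
f'(4) = 1
x_1 = 4 - 1/2 = 7/2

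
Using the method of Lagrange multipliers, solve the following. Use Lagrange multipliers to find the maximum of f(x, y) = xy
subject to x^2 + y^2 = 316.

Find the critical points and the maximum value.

Lagrange conditions: y = 2*lambda*x and x = 2*lambda*y
If x = 0 then y = 0, violating the constraint, so x, y != 0.
Dividing: y/x = x/y => x^2 = y^2 => y = x or y = -x
Constraint: 2x^2 = 316 => x^2 = 158 => x = +/-sqrt(158)
Critical points: (sqrt(158), sqrt(158)), (-sqrt(158), -sqrt(158)), (sqrt(158), -sqrt(158)), (-sqrt(158), sqrt(158))
  y = x:  xy = x^2 = 158  at (sqrt(158), sqrt(158)) and (-sqrt(158), -sqrt(158))
  y = -x: xy = -x^2 = -158 at (sqrt(158), -sqrt(158)) and (-sqrt(158), sqrt(158))
Maximum xy = 158 at (sqrt(158), sqrt(158)) and (-sqrt(158), -sqrt(158))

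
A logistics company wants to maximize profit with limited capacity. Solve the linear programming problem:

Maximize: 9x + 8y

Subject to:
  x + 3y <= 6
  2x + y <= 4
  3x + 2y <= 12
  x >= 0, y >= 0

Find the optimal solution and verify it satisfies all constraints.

Feasible vertices: (0, 0), (0, 2), (6/5, 8/5), (2, 0)
Objective 9x + 8y at each vertex:
  (0, 0): 0
  (0, 2): 16
  (6/5, 8/5): 118/5
  (2, 0): 18
Maximum is 118/5 at (6/5, 8/5).
Verify constraints at (x, y) = (6/5, 8/5):
  1*(6/5) + 3*(8/5) = 6 <= 6 (active)
  2*(6/5) + 1*(8/5) = 4 <= 4 (active)
  3*(6/5) + 2*(8/5) = 34/5 <= 12
  x = 6/5 >= 0, y = 8/5 >= 0. All constraints satisfied.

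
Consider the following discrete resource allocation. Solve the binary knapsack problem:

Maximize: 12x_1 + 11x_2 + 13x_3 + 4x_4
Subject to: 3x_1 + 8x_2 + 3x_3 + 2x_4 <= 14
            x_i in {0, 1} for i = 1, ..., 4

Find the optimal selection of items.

Items: item 1 (v=12, w=3), item 2 (v=11, w=8), item 3 (v=13, w=3), item 4 (v=4, w=2)
Capacity: 14
Checking all 16 subsets (w = total weight, v = total value):
  {}: w = 0, v = 0
  {1}: w = 3, v = 12
  {2}: w = 8, v = 11
  {3}: w = 3, v = 13
  {4}: w = 2, v = 4
  {1, 2}: w = 11, v = 23
  {1, 3}: w = 6, v = 25
  {1, 4}: w = 5, v = 16
  {2, 3}: w = 11, v = 24
  {2, 4}: w = 10, v = 15
  {3, 4}: w = 5, v = 17
  {1, 2, 3}: w = 14, v = 36
  {1, 2, 4}: w = 13, v = 27
  {1, 3, 4}: w = 8, v = 29
  {2, 3, 4}: w = 13, v = 28
  {1, 2, 3, 4}: w = 16 > 14, infeasible
Best feasible subset: items [1, 2, 3]
Total weight: 14 <= 14, total value: 36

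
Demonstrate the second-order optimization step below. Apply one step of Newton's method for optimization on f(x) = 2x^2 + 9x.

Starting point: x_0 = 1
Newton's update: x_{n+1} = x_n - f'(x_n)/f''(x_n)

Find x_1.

f(x) = 2x^2 + 9x
f'(x) = 4x + (9), f''(x) = 4
Newton step: x_1 = x_0 - f'(x_0)/f''(x_0)
f'(1) = 13
x_1 = 1 - 13/4 = -9/4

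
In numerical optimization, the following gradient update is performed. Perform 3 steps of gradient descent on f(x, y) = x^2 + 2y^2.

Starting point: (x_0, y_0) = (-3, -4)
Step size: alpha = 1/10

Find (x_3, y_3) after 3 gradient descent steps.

f(x,y) = x^2 + 2y^2
grad_x = 2x + 0y, grad_y = 4y + 0x
Step 1: grad = (-6, -16), (-12/5, -12/5)
Step 2: grad = (-24/5, -48/5), (-48/25, -36/25)
Step 3: grad = (-96/25, -144/25), (-192/125, -108/125)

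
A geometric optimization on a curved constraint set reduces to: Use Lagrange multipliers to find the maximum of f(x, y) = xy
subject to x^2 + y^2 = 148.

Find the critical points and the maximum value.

Lagrange conditions: y = 2*lambda*x and x = 2*lambda*y
If x = 0 then y = 0, violating the constraint, so x, y != 0.
Dividing: y/x = x/y => x^2 = y^2 => y = x or y = -x
Constraint: 2x^2 = 148 => x^2 = 74 => x = +/-sqrt(74)
Critical points: (sqrt(74), sqrt(74)), (-sqrt(74), -sqrt(74)), (sqrt(74), -sqrt(74)), (-sqrt(74), sqrt(74))
  y = x:  xy = x^2 = 74  at (sqrt(74), sqrt(74)) and (-sqrt(74), -sqrt(74))
  y = -x: xy = -x^2 = -74 at (sqrt(74), -sqrt(74)) and (-sqrt(74), sqrt(74))
Maximum xy = 74 at (sqrt(74), sqrt(74)) and (-sqrt(74), -sqrt(74))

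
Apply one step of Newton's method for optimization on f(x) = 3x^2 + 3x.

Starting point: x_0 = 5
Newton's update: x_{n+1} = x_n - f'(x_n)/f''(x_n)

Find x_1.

f(x) = 3x^2 + 3x
f'(x) = 6x + (3), f''(x) = 6
Newton step: x_1 = x_0 - f'(x_0)/f''(x_0)
f'(5) = 33
x_1 = 5 - 33/6 = -1/2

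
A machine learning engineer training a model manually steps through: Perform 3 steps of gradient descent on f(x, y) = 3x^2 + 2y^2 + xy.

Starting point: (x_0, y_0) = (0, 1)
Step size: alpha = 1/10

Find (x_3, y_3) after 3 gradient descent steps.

f(x,y) = 3x^2 + 2y^2 + xy
grad_x = 6x + 1y, grad_y = 4y + 1x
Step 1: grad = (1, 4), (-1/10, 3/5)
Step 2: grad = (0, 23/10), (-1/10, 37/100)
Step 3: grad = (-23/100, 69/50), (-77/1000, 29/125)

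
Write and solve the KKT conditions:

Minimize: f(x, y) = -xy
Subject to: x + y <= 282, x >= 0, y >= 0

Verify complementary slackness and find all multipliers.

Problem: min -xy s.t. x + y <= 282 (multiplier lambda), x >= 0 (mu_x), y >= 0 (mu_y)
KKT stationarity: -y + lambda - mu_x = 0, -x + lambda - mu_y = 0, with lambda, mu_x, mu_y >= 0
Complementary slackness: lambda*(x + y - 282) = 0, mu_x*x = 0, mu_y*y = 0
If lambda = 0: y = -mu_x <= 0 and x = -mu_y <= 0 force x = y = 0 with f = 0; but x = y = 141 is feasible with f = -19881 < 0, so this is not the minimum. Hence lambda > 0 and x + y = 282.
Try x > 0, y > 0 (so mu_x = mu_y = 0): y = lambda, x = lambda => x = y = lambda
x + y = 282 => 2*lambda = 282 => lambda = 141
x* = y* = 141 > 0, consistent with mu_x = mu_y = 0.
(Any feasible point with x = 0 or y = 0 has f = 0 > -19881, so the minimum is not on those boundaries.)
min(-xy) = -19881 (i.e. max xy = 19881)
Multipliers: lambda = 141, mu_x = 0, mu_y = 0
Complementary slackness: lambda*(x + y - 282) = 141*(141 + 141 - 282) = 0, mu_x*x = 0*141 = 0, mu_y*y = 0*141 = 0. Satisfied.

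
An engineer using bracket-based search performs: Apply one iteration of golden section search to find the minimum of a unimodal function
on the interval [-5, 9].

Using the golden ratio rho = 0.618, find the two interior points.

Golden section search on [-5, 9].
Golden ratio rho = 0.618 (approx).
Interior points:
  x_1 = -5 + (1-0.618)*14 = 0.3480
  x_2 = -5 + 0.618*14 = 3.6520
Compare f(x_1) and f(x_2) to determine which subinterval to keep.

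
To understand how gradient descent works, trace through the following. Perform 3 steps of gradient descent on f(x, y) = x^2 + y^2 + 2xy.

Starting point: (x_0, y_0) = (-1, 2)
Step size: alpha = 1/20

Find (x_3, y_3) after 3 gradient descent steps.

f(x,y) = x^2 + y^2 + 2xy
grad_x = 2x + 2y, grad_y = 2y + 2x
Step 1: grad = (2, 2), (-11/10, 19/10)
Step 2: grad = (8/5, 8/5), (-59/50, 91/50)
Step 3: grad = (32/25, 32/25), (-311/250, 439/250)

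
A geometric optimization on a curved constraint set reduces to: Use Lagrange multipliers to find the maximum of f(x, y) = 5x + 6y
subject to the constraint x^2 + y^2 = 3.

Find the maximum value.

Set up Lagrange conditions: grad f = lambda * grad g
  5 = 2*lambda*x
  6 = 2*lambda*y
From these: x/y = 5/6, so x = 5t, y = 6t for some t.
Substitute into constraint: (5t)^2 + (6t)^2 = 3
  t^2 * 61 = 3
  t = sqrt(3/61)
Maximum = 5*x + 6*y = (5^2 + 6^2)*t = 61 * sqrt(3/61) = sqrt(183)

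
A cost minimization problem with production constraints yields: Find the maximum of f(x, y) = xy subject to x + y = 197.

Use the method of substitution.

Substitute y = 197 - x into f(x,y) = xy:
g(x) = x(197 - x) = 197x - x^2
g'(x) = 197 - 2x = 0  =>  x = 197/2
y = 197 - 197/2 = 197/2
Maximum value = (197/2) * (197/2) = 38809/4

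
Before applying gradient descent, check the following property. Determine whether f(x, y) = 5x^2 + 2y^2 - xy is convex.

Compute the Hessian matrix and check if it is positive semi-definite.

f(x,y) = 5x^2 + 2y^2 - xy
Hessian H = [[10, -1], [-1, 4]]
trace(H) = 14, det(H) = 39
Eigenvalues: (14 +/- sqrt(40)) / 2 = 10.16, 3.838
Since both eigenvalues > 0, f is convex.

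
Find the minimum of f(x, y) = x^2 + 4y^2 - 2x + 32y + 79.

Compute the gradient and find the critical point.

f(x,y) = x^2 + 4y^2 - 2x + 32y + 79
df/dx = 2x + (-2) = 0  =>  x = 1
df/dy = 8y + (32) = 0  =>  y = -4
f(1, -4) = 1*(1)^2 + 4*(-4)^2 + -2*(1) + 32*(-4) + 79 = 14
Hessian is diagonal with entries 2, 8 > 0, so this is a minimum.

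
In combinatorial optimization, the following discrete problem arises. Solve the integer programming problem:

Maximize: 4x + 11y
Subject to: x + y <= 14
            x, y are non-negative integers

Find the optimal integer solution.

Objective: 4x + 11y, constraint: x + y <= 14
Coefficient of y is 11 > coefficient of x is 4, so allocate the entire budget to y.
Optimal: x = 0, y = 14, value = 154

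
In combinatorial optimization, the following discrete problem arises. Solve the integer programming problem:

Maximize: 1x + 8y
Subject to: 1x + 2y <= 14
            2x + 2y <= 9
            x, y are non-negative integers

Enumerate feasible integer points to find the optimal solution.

Constraint 1: 1x + 2y <= 14
Constraint 2: 2x + 2y <= 9
Feasible x range (need y >= 0): 0 <= x <= min(14/1, 9/2) => x in {0, ..., 4}.
Enumerate feasible integer points row by row (the coefficient of y is 8 > 0, so for each x the largest feasible y gives the best value):
  x = 0: y <= min((14 - 1*0)/2, (9 - 2*0)/2) => y in {0, ..., 4}; best 1*0 + 8*4 = 32
  x = 1: y <= min((14 - 1*1)/2, (9 - 2*1)/2) => y in {0, ..., 3}; best 1*1 + 8*3 = 25
  x = 2: y <= min((14 - 1*2)/2, (9 - 2*2)/2) => y in {0, ..., 2}; best 1*2 + 8*2 = 18
  x = 3: y <= min((14 - 1*3)/2, (9 - 2*3)/2) => y in {0, ..., 1}; best 1*3 + 8*1 = 11
  x = 4: y <= min((14 - 1*4)/2, (9 - 2*4)/2) => y in {0}; best 1*4 + 8*0 = 4
The maximum 1x + 8y = 32 is achieved at x = 0, y = 4.
Check: 1*0 + 2*4 = 8 <= 14 and 2*0 + 2*4 = 8 <= 9.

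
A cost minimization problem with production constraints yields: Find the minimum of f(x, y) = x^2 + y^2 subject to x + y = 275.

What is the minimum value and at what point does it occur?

Substitute y = 275 - x into f(x,y) = x^2 + y^2:
g(x) = x^2 + (275 - x)^2 = 2x^2 - 550x + 75625
g'(x) = 4x - 550 = 0  =>  x = 275/2
y = 275 - 275/2 = 275/2
Minimum value = (275/2)^2 + (275/2)^2 = 75625/2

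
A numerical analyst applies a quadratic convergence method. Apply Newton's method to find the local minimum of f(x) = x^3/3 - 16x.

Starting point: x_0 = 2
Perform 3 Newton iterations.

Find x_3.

f(x) = x^3/3 - 16x
f'(x) = x^2 - 16, f''(x) = 2x
Newton update: x_{n+1} = x_n - (x_n^2 - 16)/(2*x_n)
Step 1: x_0 = 2, f'=-12, f''=4, x_1 = 5
Step 2: x_1 = 5, f'=9, f''=10, x_2 = 41/10
Step 3: x_2 = 41/10, f'=81/100, f''=41/5, x_3 = 3281/820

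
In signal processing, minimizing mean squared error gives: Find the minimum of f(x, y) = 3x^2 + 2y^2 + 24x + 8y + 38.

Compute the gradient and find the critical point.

f(x,y) = 3x^2 + 2y^2 + 24x + 8y + 38
df/dx = 6x + (24) = 0  =>  x = -4
df/dy = 4y + (8) = 0  =>  y = -2
f(-4, -2) = 3*(-4)^2 + 2*(-2)^2 + 24*(-4) + 8*(-2) + 38 = -18
Hessian is diagonal with entries 6, 4 > 0, so this is a minimum.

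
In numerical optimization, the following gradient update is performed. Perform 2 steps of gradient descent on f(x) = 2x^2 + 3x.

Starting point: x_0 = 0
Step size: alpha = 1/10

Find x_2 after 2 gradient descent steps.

f(x) = 2x^2 + 3x, f'(x) = 4x + (3)
Step 1: f'(0) = 3, x_1 = 0 - 1/10 * 3 = -3/10
Step 2: f'(-3/10) = 9/5, x_2 = -3/10 - 1/10 * 9/5 = -12/25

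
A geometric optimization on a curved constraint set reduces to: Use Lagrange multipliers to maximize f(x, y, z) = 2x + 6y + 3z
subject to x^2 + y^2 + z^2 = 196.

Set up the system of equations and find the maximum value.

Lagrange conditions: 2 = 2*lambda*x, 6 = 2*lambda*y, 3 = 2*lambda*z
So x:2 = y:6 = z:3, i.e. x = 2t, y = 6t, z = 3t
Constraint: t^2*(2^2 + 6^2 + 3^2) = 196
  t^2 * 49 = 196  =>  t = sqrt(4)
Maximum = 2*2t + 6*6t + 3*3t = 49*sqrt(4) = 98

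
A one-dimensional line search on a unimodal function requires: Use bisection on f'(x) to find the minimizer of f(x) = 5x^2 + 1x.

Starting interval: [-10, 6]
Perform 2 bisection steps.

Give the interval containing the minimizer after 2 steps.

Finding critical point of f(x) = 5x^2 + 1x using bisection on f'(x) = 10x + 1.
f'(x) = 0 when x = -1/10.
Starting interval: [-10, 6]
Step 1: mid = -2, f'(mid) = -19, new interval = [-2, 6]
Step 2: mid = 2, f'(mid) = 21, new interval = [-2, 2]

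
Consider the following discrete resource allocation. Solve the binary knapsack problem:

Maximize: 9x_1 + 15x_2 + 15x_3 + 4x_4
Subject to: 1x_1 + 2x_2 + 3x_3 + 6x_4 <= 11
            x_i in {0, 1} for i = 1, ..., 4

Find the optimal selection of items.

Items: item 1 (v=9, w=1), item 2 (v=15, w=2), item 3 (v=15, w=3), item 4 (v=4, w=6)
Capacity: 11
Checking all 16 subsets (w = total weight, v = total value):
  {}: w = 0, v = 0
  {1}: w = 1, v = 9
  {2}: w = 2, v = 15
  {3}: w = 3, v = 15
  {4}: w = 6, v = 4
  {1, 2}: w = 3, v = 24
  {1, 3}: w = 4, v = 24
  {1, 4}: w = 7, v = 13
  {2, 3}: w = 5, v = 30
  {2, 4}: w = 8, v = 19
  {3, 4}: w = 9, v = 19
  {1, 2, 3}: w = 6, v = 39
  {1, 2, 4}: w = 9, v = 28
  {1, 3, 4}: w = 10, v = 28
  {2, 3, 4}: w = 11, v = 34
  {1, 2, 3, 4}: w = 12 > 11, infeasible
Best feasible subset: items [1, 2, 3]
Total weight: 6 <= 11, total value: 39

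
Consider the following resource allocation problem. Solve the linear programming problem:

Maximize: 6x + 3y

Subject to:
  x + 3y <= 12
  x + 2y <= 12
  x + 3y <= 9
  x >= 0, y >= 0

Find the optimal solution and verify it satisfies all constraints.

Feasible vertices: (0, 0), (0, 3), (9, 0)
Objective 6x + 3y at each vertex:
  (0, 0): 0
  (0, 3): 9
  (9, 0): 54
Maximum is 54 at (9, 0).
Verify constraints at (x, y) = (9, 0):
  1*9 + 3*0 = 9 <= 12
  1*9 + 2*0 = 9 <= 12
  1*9 + 3*0 = 9 <= 9 (active)
  x = 9 >= 0, y = 0 >= 0. All constraints satisfied.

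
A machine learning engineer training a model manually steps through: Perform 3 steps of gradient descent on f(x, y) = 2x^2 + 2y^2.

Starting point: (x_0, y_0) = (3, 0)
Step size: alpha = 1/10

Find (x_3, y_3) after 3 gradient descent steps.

f(x,y) = 2x^2 + 2y^2
grad_x = 4x + 0y, grad_y = 4y + 0x
Step 1: grad = (12, 0), (9/5, 0)
Step 2: grad = (36/5, 0), (27/25, 0)
Step 3: grad = (108/25, 0), (81/125, 0)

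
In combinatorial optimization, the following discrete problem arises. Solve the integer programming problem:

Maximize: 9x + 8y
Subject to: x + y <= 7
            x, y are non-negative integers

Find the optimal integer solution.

Objective: 9x + 8y, constraint: x + y <= 7
Coefficient of x is 9 >= coefficient of y is 8, so allocate the entire budget to x.
Optimal: x = 7, y = 0, value = 63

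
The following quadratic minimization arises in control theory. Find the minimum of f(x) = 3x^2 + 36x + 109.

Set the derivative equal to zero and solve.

f(x) = 3x^2 + 36x + 109
f'(x) = 6x + (36) = 0
x = -36/6 = -6
f(-6) = 1
Since f''(x) = 6 > 0, this is a minimum.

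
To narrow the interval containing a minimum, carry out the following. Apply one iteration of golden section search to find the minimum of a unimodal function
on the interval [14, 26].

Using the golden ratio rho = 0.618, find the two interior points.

Golden section search on [14, 26].
Golden ratio rho = 0.618 (approx).
Interior points:
  x_1 = 14 + (1-0.618)*12 = 18.5840
  x_2 = 14 + 0.618*12 = 21.4160
Compare f(x_1) and f(x_2) to determine which subinterval to keep.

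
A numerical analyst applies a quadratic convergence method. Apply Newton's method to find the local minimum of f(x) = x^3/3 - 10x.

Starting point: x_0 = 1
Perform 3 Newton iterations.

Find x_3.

f(x) = x^3/3 - 10x
f'(x) = x^2 - 10, f''(x) = 2x
Newton update: x_{n+1} = x_n - (x_n^2 - 10)/(2*x_n)
Step 1: x_0 = 1, f'=-9, f''=2, x_1 = 11/2
Step 2: x_1 = 11/2, f'=81/4, f''=11, x_2 = 161/44
Step 3: x_2 = 161/44, f'=6561/1936, f''=161/22, x_3 = 45281/14168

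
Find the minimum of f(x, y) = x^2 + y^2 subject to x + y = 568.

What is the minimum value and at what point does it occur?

Substitute y = 568 - x into f(x,y) = x^2 + y^2:
g(x) = x^2 + (568 - x)^2 = 2x^2 - 1136x + 322624
g'(x) = 4x - 1136 = 0  =>  x = 284
y = 568 - 284 = 284
Minimum value = 284^2 + 284^2 = 161312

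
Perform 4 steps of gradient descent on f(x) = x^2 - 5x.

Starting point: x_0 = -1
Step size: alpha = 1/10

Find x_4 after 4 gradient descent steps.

f(x) = x^2 - 5x, f'(x) = 2x + (-5)
Step 1: f'(-1) = -7, x_1 = -1 - 1/10 * -7 = -3/10
Step 2: f'(-3/10) = -28/5, x_2 = -3/10 - 1/10 * -28/5 = 13/50
Step 3: f'(13/50) = -112/25, x_3 = 13/50 - 1/10 * -112/25 = 177/250
Step 4: f'(177/250) = -448/125, x_4 = 177/250 - 1/10 * -448/125 = 1333/1250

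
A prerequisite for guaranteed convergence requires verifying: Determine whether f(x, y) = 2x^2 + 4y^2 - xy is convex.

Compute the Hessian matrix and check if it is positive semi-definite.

f(x,y) = 2x^2 + 4y^2 - xy
Hessian H = [[4, -1], [-1, 8]]
trace(H) = 12, det(H) = 31
Eigenvalues: (12 +/- sqrt(20)) / 2 = 8.236, 3.764
Since both eigenvalues > 0, f is convex.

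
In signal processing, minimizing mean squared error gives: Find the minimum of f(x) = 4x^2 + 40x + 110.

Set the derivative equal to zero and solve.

f(x) = 4x^2 + 40x + 110
f'(x) = 8x + (40) = 0
x = -40/8 = -5
f(-5) = 10
Since f''(x) = 8 > 0, this is a minimum.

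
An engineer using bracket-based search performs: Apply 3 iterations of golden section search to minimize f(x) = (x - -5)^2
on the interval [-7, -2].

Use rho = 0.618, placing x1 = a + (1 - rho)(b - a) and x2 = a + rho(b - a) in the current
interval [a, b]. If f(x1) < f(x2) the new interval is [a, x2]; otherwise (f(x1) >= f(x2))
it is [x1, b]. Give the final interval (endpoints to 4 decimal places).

Golden section search for min of f(x) = (x - -5)^2 on [-7, -2].
Each step: x1 = a + (1 - rho)(b - a), x2 = a + rho(b - a); if f(x1) < f(x2) keep [a, x2], otherwise keep [x1, b].
Step 1: [-7.0000, -2.0000], x1=-5.0900 (f=0.0081), x2=-3.9100 (f=1.1881); f(x1) < f(x2) => keep [-7.0000, -3.9100]
Step 2: [-7.0000, -3.9100], x1=-5.8196 (f=0.6718), x2=-5.0904 (f=0.0082); f(x1) > f(x2) => keep [-5.8196, -3.9100]
Step 3: [-5.8196, -3.9100], x1=-5.0901 (f=0.0081), x2=-4.6395 (f=0.1300); f(x1) < f(x2) => keep [-5.8196, -4.6395]
Final interval: [-5.8196, -4.6395]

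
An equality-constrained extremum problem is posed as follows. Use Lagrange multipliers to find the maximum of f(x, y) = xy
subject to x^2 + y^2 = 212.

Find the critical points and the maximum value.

Lagrange conditions: y = 2*lambda*x and x = 2*lambda*y
If x = 0 then y = 0, violating the constraint, so x, y != 0.
Dividing: y/x = x/y => x^2 = y^2 => y = x or y = -x
Constraint: 2x^2 = 212 => x^2 = 106 => x = +/-sqrt(106)
Critical points: (sqrt(106), sqrt(106)), (-sqrt(106), -sqrt(106)), (sqrt(106), -sqrt(106)), (-sqrt(106), sqrt(106))
  y = x:  xy = x^2 = 106  at (sqrt(106), sqrt(106)) and (-sqrt(106), -sqrt(106))
  y = -x: xy = -x^2 = -106 at (sqrt(106), -sqrt(106)) and (-sqrt(106), sqrt(106))
Maximum xy = 106 at (sqrt(106), sqrt(106)) and (-sqrt(106), -sqrt(106))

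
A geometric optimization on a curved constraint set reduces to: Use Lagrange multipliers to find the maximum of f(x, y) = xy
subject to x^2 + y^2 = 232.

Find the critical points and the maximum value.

Lagrange conditions: y = 2*lambda*x and x = 2*lambda*y
If x = 0 then y = 0, violating the constraint, so x, y != 0.
Dividing: y/x = x/y => x^2 = y^2 => y = x or y = -x
Constraint: 2x^2 = 232 => x^2 = 116 => x = +/-sqrt(116)
Critical points: (sqrt(116), sqrt(116)), (-sqrt(116), -sqrt(116)), (sqrt(116), -sqrt(116)), (-sqrt(116), sqrt(116))
  y = x:  xy = x^2 = 116  at (sqrt(116), sqrt(116)) and (-sqrt(116), -sqrt(116))
  y = -x: xy = -x^2 = -116 at (sqrt(116), -sqrt(116)) and (-sqrt(116), sqrt(116))
Maximum xy = 116 at (sqrt(116), sqrt(116)) and (-sqrt(116), -sqrt(116))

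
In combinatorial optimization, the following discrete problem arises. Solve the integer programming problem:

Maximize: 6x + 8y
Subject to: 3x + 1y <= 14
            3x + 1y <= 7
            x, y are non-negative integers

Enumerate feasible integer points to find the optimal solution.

Constraint 1: 3x + 1y <= 14
Constraint 2: 3x + 1y <= 7
Feasible x range (need y >= 0): 0 <= x <= min(14/3, 7/3) => x in {0, ..., 2}.
Enumerate feasible integer points row by row (the coefficient of y is 8 > 0, so for each x the largest feasible y gives the best value):
  x = 0: y <= min((14 - 3*0)/1, (7 - 3*0)/1) => y in {0, ..., 7}; best 6*0 + 8*7 = 56
  x = 1: y <= min((14 - 3*1)/1, (7 - 3*1)/1) => y in {0, ..., 4}; best 6*1 + 8*4 = 38
  x = 2: y <= min((14 - 3*2)/1, (7 - 3*2)/1) => y in {0, ..., 1}; best 6*2 + 8*1 = 20
The maximum 6x + 8y = 56 is achieved at x = 0, y = 7.
Check: 3*0 + 1*7 = 7 <= 14 and 3*0 + 1*7 = 7 <= 7.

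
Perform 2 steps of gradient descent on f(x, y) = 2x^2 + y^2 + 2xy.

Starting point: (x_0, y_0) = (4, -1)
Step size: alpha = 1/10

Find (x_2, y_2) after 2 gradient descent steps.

f(x,y) = 2x^2 + y^2 + 2xy
grad_x = 4x + 2y, grad_y = 2y + 2x
Step 1: grad = (14, 6), (13/5, -8/5)
Step 2: grad = (36/5, 2), (47/25, -9/5)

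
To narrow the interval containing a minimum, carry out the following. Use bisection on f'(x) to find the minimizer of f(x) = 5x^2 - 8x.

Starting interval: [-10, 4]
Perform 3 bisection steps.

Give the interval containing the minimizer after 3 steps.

Finding critical point of f(x) = 5x^2 - 8x using bisection on f'(x) = 10x + -8.
f'(x) = 0 when x = 4/5.
Starting interval: [-10, 4]
Step 1: mid = -3, f'(mid) = -38, new interval = [-3, 4]
Step 2: mid = 1/2, f'(mid) = -3, new interval = [1/2, 4]
Step 3: mid = 9/4, f'(mid) = 29/2, new interval = [1/2, 9/4]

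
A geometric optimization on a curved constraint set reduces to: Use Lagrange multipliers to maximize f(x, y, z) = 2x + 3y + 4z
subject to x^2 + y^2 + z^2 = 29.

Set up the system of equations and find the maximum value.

Lagrange conditions: 2 = 2*lambda*x, 3 = 2*lambda*y, 4 = 2*lambda*z
So x:2 = y:3 = z:4, i.e. x = 2t, y = 3t, z = 4t
Constraint: t^2*(2^2 + 3^2 + 4^2) = 29
  t^2 * 29 = 29  =>  t = sqrt(1)
Maximum = 2*2t + 3*3t + 4*4t = 29*sqrt(1) = 29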